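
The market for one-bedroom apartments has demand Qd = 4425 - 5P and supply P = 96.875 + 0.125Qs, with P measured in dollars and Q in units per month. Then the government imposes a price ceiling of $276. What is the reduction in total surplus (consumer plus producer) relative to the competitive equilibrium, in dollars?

159910.4

Rearranging supply gives Qs = 8P - 775. In a free market, 4425 - 5P = 8P - 775 gives the equilibrium P* = 400, Q* = 2425.
Since 276 < 400, the ceiling is binding.
At P = 276: Qd = 4425 - 5·276 = 3045 and Qs = 8·276 - 775 = 1433.
Quantity traded falls to 1433. At Q = 1433 the demand price is (4425 - 1433)/5 = 598.4 and the supply price is (775 + 1433)/8 = 276.
Deadweight loss = ½ · (598.4 - 276) · (2425 - 1433) = ½ · 322.4 · 992 = 159910.4.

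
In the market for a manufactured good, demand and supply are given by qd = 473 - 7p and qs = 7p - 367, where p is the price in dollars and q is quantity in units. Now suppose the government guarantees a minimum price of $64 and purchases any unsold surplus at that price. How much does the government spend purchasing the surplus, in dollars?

Setting quantity demanded equal to quantity supplied, 473 - 7p = 7p - 367, gives p* = 60 and q* = 53.
Since 64 > 60, the floor is binding.
At p = 64: qd = 473 - 7·64 = 25 and qs = 7·64 - 367 = 81.
Surplus = qs - qd = 56.
Government expenditure = surplus × support price = 56 × 64 = 3584.

3584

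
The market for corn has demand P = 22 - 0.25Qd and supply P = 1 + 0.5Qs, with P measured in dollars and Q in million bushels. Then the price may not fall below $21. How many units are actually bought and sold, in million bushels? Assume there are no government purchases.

4

Rearranging demand gives Qd = 88 - 4P; rearranging supply gives Qs = 2P - 2. In a free market, 88 - 4P = 2P - 2 gives the equilibrium P* = 15, Q* = 28.
Since 21 > 15, the floor is binding.
At P = 21: Qd = 88 - 4·21 = 4 and Qs = 2·21 - 2 = 40.
The quantity actually transacted is the short side, demand: 4.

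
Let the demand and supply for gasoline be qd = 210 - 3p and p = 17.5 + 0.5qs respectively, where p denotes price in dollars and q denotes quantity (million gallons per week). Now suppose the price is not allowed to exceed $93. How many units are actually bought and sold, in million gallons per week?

63

Rearranging supply gives qs = 2p - 35. Setting quantity demanded equal to quantity supplied, 210 - 3p = 2p - 35, gives p* = 49 and q* = 63.
Since 93 is above p* = 49, the ceiling does not bind and the free-market outcome prevails.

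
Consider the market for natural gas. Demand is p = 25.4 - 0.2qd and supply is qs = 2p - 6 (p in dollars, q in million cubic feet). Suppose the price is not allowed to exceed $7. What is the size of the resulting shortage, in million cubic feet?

Rearranging demand gives qd = 127 - 5p. Setting quantity demanded equal to quantity supplied, 127 - 5p = 2p - 6, gives p* = 19 and q* = 32.
The ceiling of 7 is below the equilibrium price 19, so it binds.
At p = 7: qd = 127 - 5·7 = 92 and qs = 2·7 - 6 = 8.
Shortage = qd - qs = 92 - 8 = 84.

84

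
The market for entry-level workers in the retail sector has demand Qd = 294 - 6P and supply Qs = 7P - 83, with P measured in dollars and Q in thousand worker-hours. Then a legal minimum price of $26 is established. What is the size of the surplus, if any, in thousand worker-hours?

Without the control the market clears where 294 - 6P = 7P - 83, i.e. P* = 29 and Q* = 120.
Since 26 is below P* = 29, the floor does not bind and the free-market outcome prevails.
Since the control does not bind, there is no surplus.

0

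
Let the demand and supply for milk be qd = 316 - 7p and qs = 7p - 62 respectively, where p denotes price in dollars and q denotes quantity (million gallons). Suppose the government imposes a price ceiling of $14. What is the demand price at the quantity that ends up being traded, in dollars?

40

Setting quantity demanded equal to quantity supplied, 316 - 7p = 7p - 62, gives p* = 27 and q* = 127.
Since 14 < 27, the ceiling is binding.
At p = 14: qd = 316 - 7·14 = 218 and qs = 7·14 - 62 = 36.
Only 36 units reach the market. On the demand curve, the marginal buyer's willingness to pay at q = 36 is (316 - 36)/7 = 40.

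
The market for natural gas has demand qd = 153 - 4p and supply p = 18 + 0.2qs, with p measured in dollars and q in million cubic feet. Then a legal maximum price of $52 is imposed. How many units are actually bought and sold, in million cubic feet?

45

Rearranging supply gives qs = 5p - 90. Equilibrium: 153 - 4p = 5p - 90, so 243 = 9p and p* = 27, q* = 45.
The ceiling of 52 is above the equilibrium price 27, so it is not binding; the market clears at p* = 27, q* = 45.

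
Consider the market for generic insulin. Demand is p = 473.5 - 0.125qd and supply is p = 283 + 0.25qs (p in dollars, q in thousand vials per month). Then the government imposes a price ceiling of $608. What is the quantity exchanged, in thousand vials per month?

508

Rearranging demand gives qd = 3788 - 8p; rearranging supply gives qs = 4p - 1132. Equilibrium: 3788 - 8p = 4p - 1132, so 4920 = 12p and p* = 410, q* = 508.
The ceiling of 608 is above the equilibrium price 410, so it is not binding; the market clears at p* = 410, q* = 508.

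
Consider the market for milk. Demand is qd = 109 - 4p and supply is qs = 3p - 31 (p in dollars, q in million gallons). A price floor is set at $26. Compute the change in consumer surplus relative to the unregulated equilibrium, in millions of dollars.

-102

Without the control the market clears where 109 - 4p = 3p - 31, i.e. p* = 20 and q* = 29.
Because the floor (26) lies above the market-clearing price, it is binding.
At p = 26: qd = 109 - 4·26 = 5 and qs = 3·26 - 31 = 47.
Consumer surplus without the control is ½ · (27.25 - 20) · 29 = 105.125.
With the floor, consumers buy 5 units at 26, so CS = ½ · (27.25 - 26) · 5 = 3.125.
Change in consumer surplus = 3.125 - 105.125 = -102.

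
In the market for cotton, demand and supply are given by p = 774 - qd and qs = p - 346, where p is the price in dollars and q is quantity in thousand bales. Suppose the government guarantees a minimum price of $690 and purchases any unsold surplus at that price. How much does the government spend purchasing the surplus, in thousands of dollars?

179400

Rearranging demand gives qd = 774 - p. Equilibrium: 774 - p = p - 346, so 1120 = 2p and p* = 560, q* = 214.
Because the floor (690) lies above the market-clearing price, it is binding.
At p = 690: qd = 774 - 690 = 84 and qs = 690 - 346 = 344.
Surplus = qs - qd = 260.
Government expenditure = surplus × support price = 260 × 690 = 179400.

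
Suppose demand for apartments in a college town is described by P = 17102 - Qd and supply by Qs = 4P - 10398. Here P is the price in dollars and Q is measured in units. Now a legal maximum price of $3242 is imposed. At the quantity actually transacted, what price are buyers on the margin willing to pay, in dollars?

Rearranging demand gives Qd = 17102 - P. In a free market, 17102 - P = 4P - 10398 gives the equilibrium P* = 5500, Q* = 11602.
The ceiling of 3242 is below the equilibrium price 5500, so it binds.
At P = 3242: Qd = 17102 - 3242 = 13860 and Qs = 4·3242 - 10398 = 2570.
Only 2570 units reach the market. On the demand curve, the marginal buyer's willingness to pay at Q = 2570 is (17102 - 2570) = 14532.

14532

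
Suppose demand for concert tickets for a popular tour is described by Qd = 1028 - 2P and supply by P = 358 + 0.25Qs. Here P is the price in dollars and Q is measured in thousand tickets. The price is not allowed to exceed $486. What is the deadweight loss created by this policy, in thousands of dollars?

0

Rearranging supply gives Qs = 4P - 1432. In a free market, 1028 - 2P = 4P - 1432 gives the equilibrium P* = 410, Q* = 208.
The ceiling of 486 is above the equilibrium price 410, so it is not binding; the market clears at P* = 410, Q* = 208.
Since the control does not bind, no trades are prevented and deadweight loss is zero.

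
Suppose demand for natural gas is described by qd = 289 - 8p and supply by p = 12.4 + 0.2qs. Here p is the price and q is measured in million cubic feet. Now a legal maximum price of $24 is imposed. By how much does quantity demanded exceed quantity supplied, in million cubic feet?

39

Rearranging supply gives qs = 5p - 62. Setting quantity demanded equal to quantity supplied, 289 - 8p = 5p - 62, gives p* = 27 and q* = 73.
Since 24 < 27, the ceiling is binding.
At p = 24: qd = 289 - 8·24 = 97 and qs = 5·24 - 62 = 58.
Shortage = qd - qs = 97 - 58 = 39.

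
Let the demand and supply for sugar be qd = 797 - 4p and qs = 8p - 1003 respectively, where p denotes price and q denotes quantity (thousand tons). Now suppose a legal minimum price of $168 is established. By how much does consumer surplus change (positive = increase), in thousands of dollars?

-2898

In a free market, 797 - 4p = 8p - 1003 gives the equilibrium p* = 150, q* = 197.
Because the floor (168) lies above the market-clearing price, it is binding.
At p = 168: qd = 797 - 4·168 = 125 and qs = 8·168 - 1003 = 341.
Consumer surplus without the control is ½ · (199.25 - 150) · 197 = 4851.125.
With the floor, consumers buy 125 units at 168, so CS = ½ · (199.25 - 168) · 125 = 1953.125.
Change in consumer surplus = 1953.125 - 4851.125 = -2898.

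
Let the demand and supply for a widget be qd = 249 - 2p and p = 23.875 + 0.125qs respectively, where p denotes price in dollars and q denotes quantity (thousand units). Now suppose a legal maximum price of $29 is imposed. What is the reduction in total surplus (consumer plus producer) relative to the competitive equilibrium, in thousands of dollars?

4500

Rearranging supply gives qs = 8p - 191. Setting quantity demanded equal to quantity supplied, 249 - 2p = 8p - 191, gives p* = 44 and q* = 161.
The ceiling of 29 is below the equilibrium price 44, so it binds.
At p = 29: qd = 249 - 2·29 = 191 and qs = 8·29 - 191 = 41.
Quantity traded falls to 41. At q = 41 the demand price is (249 - 41)/2 = 104 and the supply price is (191 + 41)/8 = 29.
Deadweight loss = ½ · (104 - 29) · (161 - 41) = ½ · 75 · 120 = 4500.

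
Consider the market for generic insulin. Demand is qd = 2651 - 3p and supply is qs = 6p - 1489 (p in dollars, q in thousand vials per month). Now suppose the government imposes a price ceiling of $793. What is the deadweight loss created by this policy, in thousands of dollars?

0

Equilibrium: 2651 - 3p = 6p - 1489, so 4140 = 9p and p* = 460, q* = 1271.
Since 793 is above p* = 460, the ceiling does not bind and the free-market outcome prevails.
Since the control does not bind, no trades are prevented and deadweight loss is zero.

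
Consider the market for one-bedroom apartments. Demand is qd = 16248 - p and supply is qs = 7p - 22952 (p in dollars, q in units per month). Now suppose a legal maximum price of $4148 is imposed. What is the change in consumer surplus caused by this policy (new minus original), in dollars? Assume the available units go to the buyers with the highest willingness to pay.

-9279680

In a free market, 16248 - p = 7p - 22952 gives the equilibrium p* = 4900, q* = 11348.
Since 4148 < 4900, the ceiling is binding.
At p = 4148: qd = 16248 - 4148 = 12100 and qs = 7·4148 - 22952 = 6084.
Consumer surplus without the control is ½ · (16248 - 4900) · 11348 = 64388552.
With the ceiling, 6084 units are sold at 4148 (assume they go to the highest-value buyers). The demand price at q = 6084 is 10164, so CS = ½ · [(16248 - 4148) + (10164 - 4148)] · 6084 = 55108872.
Change in consumer surplus = 55108872 - 64388552 = -9279680.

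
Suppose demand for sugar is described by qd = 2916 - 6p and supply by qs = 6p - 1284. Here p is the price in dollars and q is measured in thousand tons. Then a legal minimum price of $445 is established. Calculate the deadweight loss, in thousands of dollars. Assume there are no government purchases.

54150

Without the control the market clears where 2916 - 6p = 6p - 1284, i.e. p* = 350 and q* = 816.
Because the floor (445) lies above the market-clearing price, it is binding.
At p = 445: qd = 2916 - 6·445 = 246 and qs = 6·445 - 1284 = 1386.
Quantity traded falls to 246. At q = 246 the demand price is (2916 - 246)/6 = 445 and the supply price is (1284 + 246)/6 = 255.
Deadweight loss = ½ · (445 - 255) · (816 - 246) = ½ · 190 · 570 = 54150.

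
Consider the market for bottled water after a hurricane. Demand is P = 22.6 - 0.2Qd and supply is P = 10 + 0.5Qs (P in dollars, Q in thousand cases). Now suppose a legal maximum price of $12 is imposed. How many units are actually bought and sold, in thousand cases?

4

Rearranging demand gives Qd = 113 - 5P; rearranging supply gives Qs = 2P - 20. Setting quantity demanded equal to quantity supplied, 113 - 5P = 2P - 20, gives P* = 19 and Q* = 18.
The ceiling of 12 is below the equilibrium price 19, so it binds.
At P = 12: Qd = 113 - 5·12 = 53 and Qs = 2·12 - 20 = 4.
The quantity actually transacted is the short side, supply: 4.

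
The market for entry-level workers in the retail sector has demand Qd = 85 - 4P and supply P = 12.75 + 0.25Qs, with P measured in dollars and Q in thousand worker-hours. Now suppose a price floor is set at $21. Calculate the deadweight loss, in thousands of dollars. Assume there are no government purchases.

64

Rearranging supply gives Qs = 4P - 51. Equilibrium: 85 - 4P = 4P - 51, so 136 = 8P and P* = 17, Q* = 17.
Because the floor (21) lies above the market-clearing price, it is binding.
At P = 21: Qd = 85 - 4·21 = 1 and Qs = 4·21 - 51 = 33.
Quantity traded falls to 1. At Q = 1 the demand price is (85 - 1)/4 = 21 and the supply price is (51 + 1)/4 = 13.
Deadweight loss = ½ · (21 - 13) · (17 - 1) = ½ · 8 · 16 = 64.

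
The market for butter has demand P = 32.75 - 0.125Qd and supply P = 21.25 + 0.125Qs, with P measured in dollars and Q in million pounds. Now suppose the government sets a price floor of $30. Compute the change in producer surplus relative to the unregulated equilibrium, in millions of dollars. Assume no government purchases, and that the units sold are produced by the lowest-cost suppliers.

Rearranging demand gives Qd = 262 - 8P; rearranging supply gives Qs = 8P - 170. Setting quantity demanded equal to quantity supplied, 262 - 8P = 8P - 170, gives P* = 27 and Q* = 46.
The floor of 30 is above the equilibrium price 27, so it binds.
At P = 30: Qd = 262 - 8·30 = 22 and Qs = 8·30 - 170 = 70.
Producer surplus without the control is ½ · (27 - 21.25) · 46 = 132.25.
With the floor, 22 units are sold at 30. The supply price at Q = 22 is 24, so PS = ½ · [(30 - 21.25) + (30 - 24)] · 22 = 162.25.
Change in producer surplus = 162.25 - 132.25 = 30.

30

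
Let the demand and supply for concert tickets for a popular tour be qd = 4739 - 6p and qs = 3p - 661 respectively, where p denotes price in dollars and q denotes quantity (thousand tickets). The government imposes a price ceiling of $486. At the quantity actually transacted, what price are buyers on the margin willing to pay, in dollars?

Without the control the market clears where 4739 - 6p = 3p - 661, i.e. p* = 600 and q* = 1139.
The ceiling of 486 is below the equilibrium price 600, so it binds.
At p = 486: qd = 4739 - 6·486 = 1823 and qs = 3·486 - 661 = 797.
Only 797 units reach the market. On the demand curve, the marginal buyer's willingness to pay at q = 797 is (4739 - 797)/6 = 657.

657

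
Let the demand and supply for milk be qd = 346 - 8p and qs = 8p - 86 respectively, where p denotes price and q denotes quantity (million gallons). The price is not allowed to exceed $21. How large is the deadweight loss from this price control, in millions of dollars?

Equilibrium: 346 - 8p = 8p - 86, so 432 = 16p and p* = 27, q* = 130.
Since 21 < 27, the ceiling is binding.
At p = 21: qd = 346 - 8·21 = 178 and qs = 8·21 - 86 = 82.
Quantity traded falls to 82. At q = 82 the demand price is (346 - 82)/8 = 33 and the supply price is (86 + 82)/8 = 21.
Deadweight loss = ½ · (33 - 21) · (130 - 82) = ½ · 12 · 48 = 288.

288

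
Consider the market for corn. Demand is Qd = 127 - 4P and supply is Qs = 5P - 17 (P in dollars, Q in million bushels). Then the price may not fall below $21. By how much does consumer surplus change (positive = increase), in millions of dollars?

In a free market, 127 - 4P = 5P - 17 gives the equilibrium P* = 16, Q* = 63.
Because the floor (21) lies above the market-clearing price, it is binding.
At P = 21: Qd = 127 - 4·21 = 43 and Qs = 5·21 - 17 = 88.
Consumer surplus without the control is ½ · (31.75 - 16) · 63 = 496.125.
With the floor, consumers buy 43 units at 21, so CS = ½ · (31.75 - 21) · 43 = 231.125.
Change in consumer surplus = 231.125 - 496.125 = -265.

-265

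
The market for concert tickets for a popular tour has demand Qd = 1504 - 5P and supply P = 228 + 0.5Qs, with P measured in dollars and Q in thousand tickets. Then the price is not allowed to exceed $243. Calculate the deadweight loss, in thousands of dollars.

Rearranging supply gives Qs = 2P - 456. In a free market, 1504 - 5P = 2P - 456 gives the equilibrium P* = 280, Q* = 104.
Since 243 < 280, the ceiling is binding.
At P = 243: Qd = 1504 - 5·243 = 289 and Qs = 2·243 - 456 = 30.
Quantity traded falls to 30. At Q = 30 the demand price is (1504 - 30)/5 = 294.8 and the supply price is (456 + 30)/2 = 243.
Deadweight loss = ½ · (294.8 - 243) · (104 - 30) = ½ · 51.8 · 74 = 1916.6.

1916.6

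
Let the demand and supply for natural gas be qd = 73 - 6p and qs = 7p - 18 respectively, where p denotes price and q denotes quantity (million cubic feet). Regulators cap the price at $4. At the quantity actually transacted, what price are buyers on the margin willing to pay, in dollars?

10.5

Equilibrium: 73 - 6p = 7p - 18, so 91 = 13p and p* = 7, q* = 31.
Because the ceiling (4) lies below the market-clearing price, it is binding.
At p = 4: qd = 73 - 6·4 = 49 and qs = 7·4 - 18 = 10.
Only 10 units reach the market. On the demand curve, the marginal buyer's willingness to pay at q = 10 is (73 - 10)/6 = 10.5.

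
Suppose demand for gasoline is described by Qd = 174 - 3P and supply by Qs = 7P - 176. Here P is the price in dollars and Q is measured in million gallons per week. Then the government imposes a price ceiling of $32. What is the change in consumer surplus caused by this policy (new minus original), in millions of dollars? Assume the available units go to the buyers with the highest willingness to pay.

Setting quantity demanded equal to quantity supplied, 174 - 3P = 7P - 176, gives P* = 35 and Q* = 69.
The ceiling of 32 is below the equilibrium price 35, so it binds.
At P = 32: Qd = 174 - 3·32 = 78 and Qs = 7·32 - 176 = 48.
Consumer surplus without the control is ½ · (58 - 35) · 69 = 793.5.
With the ceiling, 48 units are sold at 32 (assume they go to the highest-value buyers). The demand price at Q = 48 is 42, so CS = ½ · [(58 - 32) + (42 - 32)] · 48 = 864.
Change in consumer surplus = 864 - 793.5 = 70.5.

70.5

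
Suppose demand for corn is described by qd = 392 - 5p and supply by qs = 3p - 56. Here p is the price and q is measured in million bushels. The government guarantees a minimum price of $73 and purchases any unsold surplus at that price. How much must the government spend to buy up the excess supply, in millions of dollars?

9928

Without the control the market clears where 392 - 5p = 3p - 56, i.e. p* = 56 and q* = 112.
Since 73 > 56, the floor is binding.
At p = 73: qd = 392 - 5·73 = 27 and qs = 3·73 - 56 = 163.
Surplus = qs - qd = 136.
Government expenditure = surplus × support price = 136 × 73 = 9928.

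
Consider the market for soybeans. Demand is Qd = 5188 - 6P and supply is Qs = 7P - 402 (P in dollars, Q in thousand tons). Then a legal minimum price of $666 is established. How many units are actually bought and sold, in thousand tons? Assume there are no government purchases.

Equilibrium: 5188 - 6P = 7P - 402, so 5590 = 13P and P* = 430, Q* = 2608.
Because the floor (666) lies above the market-clearing price, it is binding.
At P = 666: Qd = 5188 - 6·666 = 1192 and Qs = 7·666 - 402 = 4260.
The quantity actually transacted is the short side, demand: 1192.

1192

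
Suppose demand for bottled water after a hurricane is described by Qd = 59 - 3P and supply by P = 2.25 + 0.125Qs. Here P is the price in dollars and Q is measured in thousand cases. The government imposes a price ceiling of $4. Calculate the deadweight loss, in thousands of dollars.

132

Rearranging supply gives Qs = 8P - 18. Setting quantity demanded equal to quantity supplied, 59 - 3P = 8P - 18, gives P* = 7 and Q* = 38.
Because the ceiling (4) lies below the market-clearing price, it is binding.
At P = 4: Qd = 59 - 3·4 = 47 and Qs = 8·4 - 18 = 14.
Quantity traded falls to 14. At Q = 14 the demand price is (59 - 14)/3 = 15 and the supply price is (18 + 14)/8 = 4.
Deadweight loss = ½ · (15 - 4) · (38 - 14) = ½ · 11 · 24 = 132.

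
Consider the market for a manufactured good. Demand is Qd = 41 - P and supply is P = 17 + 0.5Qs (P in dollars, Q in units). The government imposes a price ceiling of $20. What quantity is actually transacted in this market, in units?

Rearranging supply gives Qs = 2P - 34. In a free market, 41 - P = 2P - 34 gives the equilibrium P* = 25, Q* = 16.
Because the ceiling (20) lies below the market-clearing price, it is binding.
At P = 20: Qd = 41 - 20 = 21 and Qs = 2·20 - 34 = 6.
The quantity actually transacted is the short side, supply: 6.

6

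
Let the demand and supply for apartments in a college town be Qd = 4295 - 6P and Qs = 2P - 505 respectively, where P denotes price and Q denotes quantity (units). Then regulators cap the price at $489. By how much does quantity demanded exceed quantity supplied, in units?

Equilibrium: 4295 - 6P = 2P - 505, so 4800 = 8P and P* = 600, Q* = 695.
The ceiling of 489 is below the equilibrium price 600, so it binds.
At P = 489: Qd = 4295 - 6·489 = 1361 and Qs = 2·489 - 505 = 473.
Shortage = Qd - Qs = 1361 - 473 = 888.

888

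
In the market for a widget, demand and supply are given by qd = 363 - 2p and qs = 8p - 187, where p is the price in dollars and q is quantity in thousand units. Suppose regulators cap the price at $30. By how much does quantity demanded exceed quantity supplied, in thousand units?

250

Without the control the market clears where 363 - 2p = 8p - 187, i.e. p* = 55 and q* = 253.
The ceiling of 30 is below the equilibrium price 55, so it binds.
At p = 30: qd = 363 - 2·30 = 303 and qs = 8·30 - 187 = 53.
Shortage = qd - qs = 303 - 53 = 250.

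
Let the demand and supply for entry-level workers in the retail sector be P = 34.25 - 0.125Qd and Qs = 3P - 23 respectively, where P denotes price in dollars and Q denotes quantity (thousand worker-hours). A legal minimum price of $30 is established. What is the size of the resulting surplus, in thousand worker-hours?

Rearranging demand gives Qd = 274 - 8P. Equilibrium: 274 - 8P = 3P - 23, so 297 = 11P and P* = 27, Q* = 58.
The floor of 30 is above the equilibrium price 27, so it binds.
At P = 30: Qd = 274 - 8·30 = 34 and Qs = 3·30 - 23 = 67.
Surplus = Qs - Qd = 67 - 34 = 33.

33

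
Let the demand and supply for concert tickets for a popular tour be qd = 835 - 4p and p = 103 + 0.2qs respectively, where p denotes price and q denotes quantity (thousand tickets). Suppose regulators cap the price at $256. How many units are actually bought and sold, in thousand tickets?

Rearranging supply gives qs = 5p - 515. Setting quantity demanded equal to quantity supplied, 835 - 4p = 5p - 515, gives p* = 150 and q* = 235.
The ceiling of 256 is above the equilibrium price 150, so it is not binding; the market clears at p* = 150, q* = 235.

235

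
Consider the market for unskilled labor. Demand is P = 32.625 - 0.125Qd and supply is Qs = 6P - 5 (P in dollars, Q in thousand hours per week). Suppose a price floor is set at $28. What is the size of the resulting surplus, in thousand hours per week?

Rearranging demand gives Qd = 261 - 8P. In a free market, 261 - 8P = 6P - 5 gives the equilibrium P* = 19, Q* = 109.
The floor of 28 is above the equilibrium price 19, so it binds.
At P = 28: Qd = 261 - 8·28 = 37 and Qs = 6·28 - 5 = 163.
Surplus = Qs - Qd = 163 - 37 = 126.

126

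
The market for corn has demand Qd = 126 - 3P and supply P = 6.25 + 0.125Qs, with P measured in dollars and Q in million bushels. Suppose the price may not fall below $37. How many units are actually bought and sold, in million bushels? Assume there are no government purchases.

15

Rearranging supply gives Qs = 8P - 50. Setting quantity demanded equal to quantity supplied, 126 - 3P = 8P - 50, gives P* = 16 and Q* = 78.
Because the floor (37) lies above the market-clearing price, it is binding.
At P = 37: Qd = 126 - 3·37 = 15 and Qs = 8·37 - 50 = 246.
The quantity actually transacted is the short side, demand: 15.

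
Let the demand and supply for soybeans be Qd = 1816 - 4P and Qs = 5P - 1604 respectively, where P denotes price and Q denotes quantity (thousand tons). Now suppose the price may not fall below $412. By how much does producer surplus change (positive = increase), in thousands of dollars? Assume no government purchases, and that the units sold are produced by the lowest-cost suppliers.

3737.6

Without the control the market clears where 1816 - 4P = 5P - 1604, i.e. P* = 380 and Q* = 296.
Since 412 > 380, the floor is binding.
At P = 412: Qd = 1816 - 4·412 = 168 and Qs = 5·412 - 1604 = 456.
Producer surplus without the control is ½ · (380 - 320.8) · 296 = 8761.6.
With the floor, 168 units are sold at 412. The supply price at Q = 168 is 354.4, so PS = ½ · [(412 - 320.8) + (412 - 354.4)] · 168 = 12499.2.
Change in producer surplus = 12499.2 - 8761.6 = 3737.6.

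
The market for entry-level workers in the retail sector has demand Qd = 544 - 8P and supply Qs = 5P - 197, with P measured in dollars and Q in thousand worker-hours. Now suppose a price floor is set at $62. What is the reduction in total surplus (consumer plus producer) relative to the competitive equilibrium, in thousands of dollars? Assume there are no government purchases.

260

Without the control the market clears where 544 - 8P = 5P - 197, i.e. P* = 57 and Q* = 88.
The floor of 62 is above the equilibrium price 57, so it binds.
At P = 62: Qd = 544 - 8·62 = 48 and Qs = 5·62 - 197 = 113.
Quantity traded falls to 48. At Q = 48 the demand price is (544 - 48)/8 = 62 and the supply price is (197 + 48)/5 = 49.
Deadweight loss = ½ · (62 - 49) · (88 - 48) = ½ · 13 · 40 = 260.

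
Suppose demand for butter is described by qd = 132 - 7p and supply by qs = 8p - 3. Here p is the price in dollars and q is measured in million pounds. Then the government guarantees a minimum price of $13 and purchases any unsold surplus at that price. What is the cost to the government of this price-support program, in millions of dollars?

Equilibrium: 132 - 7p = 8p - 3, so 135 = 15p and p* = 9, q* = 69.
Because the floor (13) lies above the market-clearing price, it is binding.
At p = 13: qd = 132 - 7·13 = 41 and qs = 8·13 - 3 = 101.
Surplus = qs - qd = 60.
Government expenditure = surplus × support price = 60 × 13 = 780.

780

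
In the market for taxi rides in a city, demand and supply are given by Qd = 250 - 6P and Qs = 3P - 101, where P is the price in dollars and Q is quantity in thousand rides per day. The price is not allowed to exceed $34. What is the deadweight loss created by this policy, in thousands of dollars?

In a free market, 250 - 6P = 3P - 101 gives the equilibrium P* = 39, Q* = 16.
Because the ceiling (34) lies below the market-clearing price, it is binding.
At P = 34: Qd = 250 - 6·34 = 46 and Qs = 3·34 - 101 = 1.
Quantity traded falls to 1. At Q = 1 the demand price is (250 - 1)/6 = 41.5 and the supply price is (101 + 1)/3 = 34.
Deadweight loss = ½ · (41.5 - 34) · (16 - 1) = ½ · 7.5 · 15 = 56.25.

56.25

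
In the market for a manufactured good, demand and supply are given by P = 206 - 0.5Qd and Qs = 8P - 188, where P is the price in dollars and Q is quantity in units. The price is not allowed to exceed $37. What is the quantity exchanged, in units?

Rearranging demand gives Qd = 412 - 2P. In a free market, 412 - 2P = 8P - 188 gives the equilibrium P* = 60, Q* = 292.
The ceiling of 37 is below the equilibrium price 60, so it binds.
At P = 37: Qd = 412 - 2·37 = 338 and Qs = 8·37 - 188 = 108.
The quantity actually transacted is the short side, supply: 108.

108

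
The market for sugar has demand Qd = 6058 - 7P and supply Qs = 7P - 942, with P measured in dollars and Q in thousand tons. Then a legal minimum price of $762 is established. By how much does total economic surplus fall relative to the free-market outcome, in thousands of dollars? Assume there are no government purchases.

480508

Setting quantity demanded equal to quantity supplied, 6058 - 7P = 7P - 942, gives P* = 500 and Q* = 2558.
Since 762 > 500, the floor is binding.
At P = 762: Qd = 6058 - 7·762 = 724 and Qs = 7·762 - 942 = 4392.
Quantity traded falls to 724. At Q = 724 the demand price is (6058 - 724)/7 = 762 and the supply price is (942 + 724)/7 = 238.
Deadweight loss = ½ · (762 - 238) · (2558 - 724) = ½ · 524 · 1834 = 480508.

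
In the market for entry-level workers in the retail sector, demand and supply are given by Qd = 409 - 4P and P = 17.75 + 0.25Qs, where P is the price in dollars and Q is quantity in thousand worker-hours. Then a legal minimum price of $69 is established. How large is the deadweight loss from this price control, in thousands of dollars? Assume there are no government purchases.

324

Rearranging supply gives Qs = 4P - 71. Setting quantity demanded equal to quantity supplied, 409 - 4P = 4P - 71, gives P* = 60 and Q* = 169.
Because the floor (69) lies above the market-clearing price, it is binding.
At P = 69: Qd = 409 - 4·69 = 133 and Qs = 4·69 - 71 = 205.
Quantity traded falls to 133. At Q = 133 the demand price is (409 - 133)/4 = 69 and the supply price is (71 + 133)/4 = 51.
Deadweight loss = ½ · (69 - 51) · (169 - 133) = ½ · 18 · 36 = 324.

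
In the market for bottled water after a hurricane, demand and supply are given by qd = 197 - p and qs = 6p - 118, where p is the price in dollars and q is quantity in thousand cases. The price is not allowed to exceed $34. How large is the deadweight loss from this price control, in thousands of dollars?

Without the control the market clears where 197 - p = 6p - 118, i.e. p* = 45 and q* = 152.
Because the ceiling (34) lies below the market-clearing price, it is binding.
At p = 34: qd = 197 - 34 = 163 and qs = 6·34 - 118 = 86.
Quantity traded falls to 86. At q = 86 the demand price is 197 - 86 = 111 and the supply price is (118 + 86)/6 = 34.
Deadweight loss = ½ · (111 - 34) · (152 - 86) = ½ · 77 · 66 = 2541.

2541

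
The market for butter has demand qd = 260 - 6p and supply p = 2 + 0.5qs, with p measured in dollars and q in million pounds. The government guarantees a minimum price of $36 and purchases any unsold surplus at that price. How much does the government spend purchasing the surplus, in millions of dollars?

Rearranging supply gives qs = 2p - 4. In a free market, 260 - 6p = 2p - 4 gives the equilibrium p* = 33, q* = 62.
Because the floor (36) lies above the market-clearing price, it is binding.
At p = 36: qd = 260 - 6·36 = 44 and qs = 2·36 - 4 = 68.
Surplus = qs - qd = 24.
Government expenditure = surplus × support price = 24 × 36 = 864.

864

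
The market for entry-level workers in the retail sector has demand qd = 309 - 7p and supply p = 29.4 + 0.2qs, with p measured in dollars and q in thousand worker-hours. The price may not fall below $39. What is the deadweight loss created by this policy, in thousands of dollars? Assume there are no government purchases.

8.4

Rearranging supply gives qs = 5p - 147. Without the control the market clears where 309 - 7p = 5p - 147, i.e. p* = 38 and q* = 43.
Since 39 > 38, the floor is binding.
At p = 39: qd = 309 - 7·39 = 36 and qs = 5·39 - 147 = 48.
Quantity traded falls to 36. At q = 36 the demand price is (309 - 36)/7 = 39 and the supply price is (147 + 36)/5 = 36.6.
Deadweight loss = ½ · (39 - 36.6) · (43 - 36) = ½ · 2.4 · 7 = 8.4.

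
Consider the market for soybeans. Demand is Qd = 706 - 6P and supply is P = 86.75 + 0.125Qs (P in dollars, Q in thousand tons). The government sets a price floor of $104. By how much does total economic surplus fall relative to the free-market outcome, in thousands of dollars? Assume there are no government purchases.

84

Rearranging supply gives Qs = 8P - 694. Setting quantity demanded equal to quantity supplied, 706 - 6P = 8P - 694, gives P* = 100 and Q* = 106.
Since 104 > 100, the floor is binding.
At P = 104: Qd = 706 - 6·104 = 82 and Qs = 8·104 - 694 = 138.
Quantity traded falls to 82. At Q = 82 the demand price is (706 - 82)/6 = 104 and the supply price is (694 + 82)/8 = 97.
Deadweight loss = ½ · (104 - 97) · (106 - 82) = ½ · 7 · 24 = 84.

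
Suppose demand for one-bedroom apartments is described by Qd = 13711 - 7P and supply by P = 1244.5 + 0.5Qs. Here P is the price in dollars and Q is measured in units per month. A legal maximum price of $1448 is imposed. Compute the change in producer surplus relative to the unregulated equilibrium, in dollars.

-267168

Rearranging supply gives Qs = 2P - 2489. Without the control the market clears where 13711 - 7P = 2P - 2489, i.e. P* = 1800 and Q* = 1111.
Because the ceiling (1448) lies below the market-clearing price, it is binding.
At P = 1448: Qd = 13711 - 7·1448 = 3575 and Qs = 2·1448 - 2489 = 407.
Producer surplus without the control is ½ · (1800 - 1244.5) · 1111 = 308580.25.
With the ceiling, producers sell 407 units at 1448, so PS = ½ · (1448 - 1244.5) · 407 = 41412.25.
Change in producer surplus = 41412.25 - 308580.25 = -267168.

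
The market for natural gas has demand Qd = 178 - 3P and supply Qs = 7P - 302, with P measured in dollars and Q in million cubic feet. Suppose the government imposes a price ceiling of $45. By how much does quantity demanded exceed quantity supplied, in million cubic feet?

30

Equilibrium: 178 - 3P = 7P - 302, so 480 = 10P and P* = 48, Q* = 34.
Since 45 < 48, the ceiling is binding.
At P = 45: Qd = 178 - 3·45 = 43 and Qs = 7·45 - 302 = 13.
Shortage = Qd - Qs = 43 - 13 = 30.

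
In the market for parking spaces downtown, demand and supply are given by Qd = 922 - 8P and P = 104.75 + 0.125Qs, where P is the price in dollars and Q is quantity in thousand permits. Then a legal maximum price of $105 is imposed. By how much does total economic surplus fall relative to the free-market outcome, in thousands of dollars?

200

Rearranging supply gives Qs = 8P - 838. Without the control the market clears where 922 - 8P = 8P - 838, i.e. P* = 110 and Q* = 42.
Since 105 < 110, the ceiling is binding.
At P = 105: Qd = 922 - 8·105 = 82 and Qs = 8·105 - 838 = 2.
Quantity traded falls to 2. At Q = 2 the demand price is (922 - 2)/8 = 115 and the supply price is (838 + 2)/8 = 105.
Deadweight loss = ½ · (115 - 105) · (42 - 2) = ½ · 10 · 40 = 200.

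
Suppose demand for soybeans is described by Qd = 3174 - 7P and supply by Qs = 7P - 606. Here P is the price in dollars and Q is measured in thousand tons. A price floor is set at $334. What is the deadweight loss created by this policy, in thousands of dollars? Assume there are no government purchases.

28672

In a free market, 3174 - 7P = 7P - 606 gives the equilibrium P* = 270, Q* = 1284.
Since 334 > 270, the floor is binding.
At P = 334: Qd = 3174 - 7·334 = 836 and Qs = 7·334 - 606 = 1732.
Quantity traded falls to 836. At Q = 836 the demand price is (3174 - 836)/7 = 334 and the supply price is (606 + 836)/7 = 206.
Deadweight loss = ½ · (334 - 206) · (1284 - 836) = ½ · 128 · 448 = 28672.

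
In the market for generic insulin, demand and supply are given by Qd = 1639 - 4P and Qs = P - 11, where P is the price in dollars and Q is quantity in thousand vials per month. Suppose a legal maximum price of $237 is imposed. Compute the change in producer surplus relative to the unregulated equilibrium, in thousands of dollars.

-25342.5

In a free market, 1639 - 4P = P - 11 gives the equilibrium P* = 330, Q* = 319.
The ceiling of 237 is below the equilibrium price 330, so it binds.
At P = 237: Qd = 1639 - 4·237 = 691 and Qs = 237 - 11 = 226.
Producer surplus without the control is ½ · (330 - 11) · 319 = 50880.5.
With the ceiling, producers sell 226 units at 237, so PS = ½ · (237 - 11) · 226 = 25538.
Change in producer surplus = 25538 - 50880.5 = -25342.5.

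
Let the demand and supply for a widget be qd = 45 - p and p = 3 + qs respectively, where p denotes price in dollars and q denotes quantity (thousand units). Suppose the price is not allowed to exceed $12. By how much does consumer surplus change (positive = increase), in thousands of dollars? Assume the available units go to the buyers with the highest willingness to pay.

36

Rearranging supply gives qs = p - 3. In a free market, 45 - p = p - 3 gives the equilibrium p* = 24, q* = 21.
The ceiling of 12 is below the equilibrium price 24, so it binds.
At p = 12: qd = 45 - 12 = 33 and qs = 12 - 3 = 9.
Consumer surplus without the control is ½ · (45 - 24) · 21 = 220.5.
With the ceiling, 9 units are sold at 12 (assume they go to the highest-value buyers). The demand price at q = 9 is 36, so CS = ½ · [(45 - 12) + (36 - 12)] · 9 = 256.5.
Change in consumer surplus = 256.5 - 220.5 = 36.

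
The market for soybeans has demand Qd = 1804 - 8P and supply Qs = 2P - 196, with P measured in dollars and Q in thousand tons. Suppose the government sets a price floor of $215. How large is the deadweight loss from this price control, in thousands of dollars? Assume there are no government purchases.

4500

In a free market, 1804 - 8P = 2P - 196 gives the equilibrium P* = 200, Q* = 204.
The floor of 215 is above the equilibrium price 200, so it binds.
At P = 215: Qd = 1804 - 8·215 = 84 and Qs = 2·215 - 196 = 234.
Quantity traded falls to 84. At Q = 84 the demand price is (1804 - 84)/8 = 215 and the supply price is (196 + 84)/2 = 140.
Deadweight loss = ½ · (215 - 140) · (204 - 84) = ½ · 75 · 120 = 4500.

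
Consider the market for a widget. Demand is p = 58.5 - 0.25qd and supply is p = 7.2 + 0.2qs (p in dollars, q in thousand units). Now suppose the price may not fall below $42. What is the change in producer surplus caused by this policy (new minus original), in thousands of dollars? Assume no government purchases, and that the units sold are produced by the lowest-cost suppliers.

Rearranging demand gives qd = 234 - 4p; rearranging supply gives qs = 5p - 36. Equilibrium: 234 - 4p = 5p - 36, so 270 = 9p and p* = 30, q* = 114.
Because the floor (42) lies above the market-clearing price, it is binding.
At p = 42: qd = 234 - 4·42 = 66 and qs = 5·42 - 36 = 174.
Producer surplus without the control is ½ · (30 - 7.2) · 114 = 1299.6.
With the floor, 66 units are sold at 42. The supply price at q = 66 is 20.4, so PS = ½ · [(42 - 7.2) + (42 - 20.4)] · 66 = 1861.2.
Change in producer surplus = 1861.2 - 1299.6 = 561.6.

561.6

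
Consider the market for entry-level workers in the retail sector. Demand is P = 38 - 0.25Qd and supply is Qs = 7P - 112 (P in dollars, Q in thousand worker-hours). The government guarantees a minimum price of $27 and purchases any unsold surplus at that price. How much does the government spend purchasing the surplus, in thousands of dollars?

891

Rearranging demand gives Qd = 152 - 4P. Setting quantity demanded equal to quantity supplied, 152 - 4P = 7P - 112, gives P* = 24 and Q* = 56.
The floor of 27 is above the equilibrium price 24, so it binds.
At P = 27: Qd = 152 - 4·27 = 44 and Qs = 7·27 - 112 = 77.
Surplus = Qs - Qd = 33.
Government expenditure = surplus × support price = 33 × 27 = 891.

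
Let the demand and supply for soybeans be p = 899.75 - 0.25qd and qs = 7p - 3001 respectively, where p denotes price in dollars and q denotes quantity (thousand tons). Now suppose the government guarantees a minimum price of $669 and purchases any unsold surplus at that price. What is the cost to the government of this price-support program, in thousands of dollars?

507771

Rearranging demand gives qd = 3599 - 4p. In a free market, 3599 - 4p = 7p - 3001 gives the equilibrium p* = 600, q* = 1199.
Because the floor (669) lies above the market-clearing price, it is binding.
At p = 669: qd = 3599 - 4·669 = 923 and qs = 7·669 - 3001 = 1682.
Surplus = qs - qd = 759.
Government expenditure = surplus × support price = 759 × 669 = 507771.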